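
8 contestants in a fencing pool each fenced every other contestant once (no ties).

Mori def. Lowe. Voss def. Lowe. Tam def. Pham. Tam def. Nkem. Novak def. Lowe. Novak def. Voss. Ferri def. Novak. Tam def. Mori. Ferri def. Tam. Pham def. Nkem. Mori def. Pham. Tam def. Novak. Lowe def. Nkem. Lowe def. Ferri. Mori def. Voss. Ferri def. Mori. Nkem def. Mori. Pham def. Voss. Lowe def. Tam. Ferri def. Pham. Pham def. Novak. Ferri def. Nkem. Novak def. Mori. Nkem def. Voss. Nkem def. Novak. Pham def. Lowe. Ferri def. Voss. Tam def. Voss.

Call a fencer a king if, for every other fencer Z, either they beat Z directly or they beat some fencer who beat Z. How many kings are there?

Tam cannot reach Ferri in two steps.
Lowe reaches everyone (king).
Ferri reaches everyone (king).
Voss cannot reach Pham, Novak, Mori in two steps.
Pham reaches everyone (king).
Nkem cannot reach Tam, Ferri in two steps.
Novak reaches everyone (king).
Mori reaches everyone (king).
Kings: Lowe, Ferri, Pham, Novak, Mori — 5.

5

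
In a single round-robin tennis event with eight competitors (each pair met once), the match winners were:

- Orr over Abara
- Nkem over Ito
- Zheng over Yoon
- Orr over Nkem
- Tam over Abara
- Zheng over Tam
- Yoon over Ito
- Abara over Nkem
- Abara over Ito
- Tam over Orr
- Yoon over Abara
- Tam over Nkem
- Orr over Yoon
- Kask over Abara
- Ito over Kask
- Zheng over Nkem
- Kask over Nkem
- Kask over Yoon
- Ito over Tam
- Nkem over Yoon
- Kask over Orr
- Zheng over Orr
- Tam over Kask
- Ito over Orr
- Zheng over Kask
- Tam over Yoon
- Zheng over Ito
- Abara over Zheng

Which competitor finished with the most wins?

Zheng

Win totals: Kask 4, Orr 3, Tam 5, Zheng 6, Abara 3, Yoon 2, Nkem 2, Ito 3.
Zheng leads with 6 wins (next highest: 5).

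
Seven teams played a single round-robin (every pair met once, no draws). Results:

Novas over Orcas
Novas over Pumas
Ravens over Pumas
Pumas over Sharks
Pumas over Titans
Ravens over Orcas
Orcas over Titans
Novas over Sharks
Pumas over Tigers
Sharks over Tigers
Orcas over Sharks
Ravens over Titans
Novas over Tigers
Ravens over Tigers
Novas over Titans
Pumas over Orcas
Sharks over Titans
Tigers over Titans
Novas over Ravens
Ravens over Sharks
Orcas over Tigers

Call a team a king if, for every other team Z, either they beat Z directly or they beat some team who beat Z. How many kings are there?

Pumas cannot reach Novas, Ravens in two steps.
Novas reaches everyone (king).
Orcas cannot reach Pumas, Novas, Ravens in two steps.
Sharks cannot reach Pumas, Novas, Orcas, Ravens in two steps.
Titans cannot reach Pumas, Novas, Orcas, Sharks, Ravens, Tigers in two steps.
Ravens cannot reach Novas in two steps.
Tigers cannot reach Pumas, Novas, Orcas, Sharks, Ravens in two steps.
Kings: Novas — 1.

1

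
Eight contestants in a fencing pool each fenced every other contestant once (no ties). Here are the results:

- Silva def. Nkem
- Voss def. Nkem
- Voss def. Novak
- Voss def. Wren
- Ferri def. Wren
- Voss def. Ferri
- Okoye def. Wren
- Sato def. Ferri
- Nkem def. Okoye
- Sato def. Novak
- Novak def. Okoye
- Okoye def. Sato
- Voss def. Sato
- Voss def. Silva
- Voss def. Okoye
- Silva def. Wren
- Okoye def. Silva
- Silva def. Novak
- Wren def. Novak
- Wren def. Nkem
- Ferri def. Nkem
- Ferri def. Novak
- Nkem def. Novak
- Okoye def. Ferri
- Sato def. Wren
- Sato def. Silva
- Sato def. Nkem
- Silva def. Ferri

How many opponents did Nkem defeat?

2

Nkem's results: beat Okoye, Novak; lost to Wren, Voss, Sato, Ferri, Silva.
That is 2 wins.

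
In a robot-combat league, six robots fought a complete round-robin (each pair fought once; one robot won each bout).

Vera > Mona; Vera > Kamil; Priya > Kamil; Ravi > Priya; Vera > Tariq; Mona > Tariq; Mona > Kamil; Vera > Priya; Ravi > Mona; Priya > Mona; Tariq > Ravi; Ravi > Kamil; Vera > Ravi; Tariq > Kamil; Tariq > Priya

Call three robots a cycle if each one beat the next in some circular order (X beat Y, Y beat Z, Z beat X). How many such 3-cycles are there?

2

Win totals: Ravi 3, Mona 2, Kamil 0, Vera 5, Priya 2, Tariq 3.
A robot with w wins dominates both others in C(w,2) triples; summing gives 3 + 1 + 0 + 10 + 1 + 3 = 18 transitive triples.
Total triples C(6,3) = 20, so cyclic triples = 20 − 18 = 2.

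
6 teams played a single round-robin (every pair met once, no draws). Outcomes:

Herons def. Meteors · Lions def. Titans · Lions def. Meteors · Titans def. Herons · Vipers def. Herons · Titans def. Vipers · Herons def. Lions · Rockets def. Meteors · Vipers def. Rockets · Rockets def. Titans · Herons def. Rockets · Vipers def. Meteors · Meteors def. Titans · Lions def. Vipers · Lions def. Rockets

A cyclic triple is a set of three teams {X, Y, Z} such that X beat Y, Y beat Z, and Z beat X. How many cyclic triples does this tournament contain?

6

Of the C(6,3) = 20 triples, the cyclic ones are: {Meteors, Vipers, Titans}; {Meteors, Herons, Titans}; {Rockets, Vipers, Titans}; {Rockets, Herons, Titans}; {Vipers, Herons, Lions}; {Herons, Titans, Lions}.
That is 6.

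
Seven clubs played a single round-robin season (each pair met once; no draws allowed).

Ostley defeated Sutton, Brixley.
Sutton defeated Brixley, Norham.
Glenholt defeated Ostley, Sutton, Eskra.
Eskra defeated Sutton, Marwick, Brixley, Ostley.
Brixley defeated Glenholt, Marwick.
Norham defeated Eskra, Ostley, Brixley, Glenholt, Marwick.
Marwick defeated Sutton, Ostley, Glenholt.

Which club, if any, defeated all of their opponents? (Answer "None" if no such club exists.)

Highest win total is Norham with 5 (out of 6 possible).
Norham lost to Sutton, so no club went undefeated.

None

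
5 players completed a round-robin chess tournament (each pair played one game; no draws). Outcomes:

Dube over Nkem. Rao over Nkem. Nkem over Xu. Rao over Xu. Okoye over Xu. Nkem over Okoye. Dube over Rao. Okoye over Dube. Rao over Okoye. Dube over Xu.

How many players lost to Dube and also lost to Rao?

Dube beat: Nkem, Rao, Xu.
Rao beat: Nkem, Okoye, Xu.
Both beat: Nkem, Xu — 2.

2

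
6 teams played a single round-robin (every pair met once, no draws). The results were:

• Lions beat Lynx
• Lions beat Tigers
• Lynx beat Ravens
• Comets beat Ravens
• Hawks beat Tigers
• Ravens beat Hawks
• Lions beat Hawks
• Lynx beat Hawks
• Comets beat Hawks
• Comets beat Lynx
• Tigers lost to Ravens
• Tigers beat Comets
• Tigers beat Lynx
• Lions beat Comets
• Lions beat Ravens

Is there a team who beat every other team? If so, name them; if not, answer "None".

Lions

Lions has 5 wins out of 5 opponents — a perfect record.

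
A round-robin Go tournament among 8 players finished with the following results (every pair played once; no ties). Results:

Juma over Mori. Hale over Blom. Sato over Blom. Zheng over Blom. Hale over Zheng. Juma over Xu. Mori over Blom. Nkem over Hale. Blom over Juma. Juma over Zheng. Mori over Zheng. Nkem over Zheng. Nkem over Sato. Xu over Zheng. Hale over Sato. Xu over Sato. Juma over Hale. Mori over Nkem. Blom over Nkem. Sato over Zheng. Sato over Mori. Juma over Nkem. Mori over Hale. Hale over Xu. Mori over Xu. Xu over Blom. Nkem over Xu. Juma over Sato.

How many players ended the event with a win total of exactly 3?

Win totals: Blom 2, Nkem 4, Juma 6, Xu 3, Sato 3, Mori 5, Hale 4, Zheng 1.
Exactly 3: Xu, Sato — 2 players.

2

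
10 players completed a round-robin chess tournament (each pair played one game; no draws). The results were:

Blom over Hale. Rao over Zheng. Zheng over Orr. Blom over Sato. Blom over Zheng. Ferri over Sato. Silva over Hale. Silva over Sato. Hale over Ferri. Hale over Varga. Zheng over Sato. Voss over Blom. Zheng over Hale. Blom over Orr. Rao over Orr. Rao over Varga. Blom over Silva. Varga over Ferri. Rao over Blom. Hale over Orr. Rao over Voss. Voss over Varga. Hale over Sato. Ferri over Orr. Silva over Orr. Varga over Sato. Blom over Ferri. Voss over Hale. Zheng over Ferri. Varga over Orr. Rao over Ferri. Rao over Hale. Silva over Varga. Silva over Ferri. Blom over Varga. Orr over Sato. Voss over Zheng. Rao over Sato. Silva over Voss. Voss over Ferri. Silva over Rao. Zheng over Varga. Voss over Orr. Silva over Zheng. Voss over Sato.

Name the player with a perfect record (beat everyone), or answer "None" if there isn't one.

None

Highest win total is Silva with 8 (out of 9 possible).
Silva lost to Blom, so no player went undefeated.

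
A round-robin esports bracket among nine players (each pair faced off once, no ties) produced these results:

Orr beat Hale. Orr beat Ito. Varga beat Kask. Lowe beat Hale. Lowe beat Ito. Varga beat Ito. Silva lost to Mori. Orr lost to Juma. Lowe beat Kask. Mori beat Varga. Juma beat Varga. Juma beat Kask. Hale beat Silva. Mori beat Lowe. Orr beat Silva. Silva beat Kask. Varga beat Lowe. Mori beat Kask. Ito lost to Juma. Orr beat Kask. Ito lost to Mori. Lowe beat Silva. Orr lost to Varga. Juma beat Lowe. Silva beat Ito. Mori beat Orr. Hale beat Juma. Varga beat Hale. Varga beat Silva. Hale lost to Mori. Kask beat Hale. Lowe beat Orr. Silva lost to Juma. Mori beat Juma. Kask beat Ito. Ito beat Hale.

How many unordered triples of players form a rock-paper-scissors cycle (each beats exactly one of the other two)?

7

Win totals: Varga 6, Silva 2, Orr 4, Juma 6, Mori 8, Kask 2, Hale 2, Lowe 5, Ito 1.
A player with w wins dominates both others in C(w,2) triples; summing gives 15 + 1 + 6 + 15 + 28 + 1 + 1 + 10 + 0 = 77 transitive triples.
Total triples C(9,3) = 84, so cyclic triples = 84 − 77 = 7.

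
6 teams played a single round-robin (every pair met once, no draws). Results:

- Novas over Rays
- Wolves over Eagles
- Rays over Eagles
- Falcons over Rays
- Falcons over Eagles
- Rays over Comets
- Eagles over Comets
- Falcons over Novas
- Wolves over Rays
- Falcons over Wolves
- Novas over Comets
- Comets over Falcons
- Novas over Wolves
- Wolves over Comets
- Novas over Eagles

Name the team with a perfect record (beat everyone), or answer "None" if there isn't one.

None

Highest win total is Novas with 4 (out of 5 possible).
Novas lost to Falcons, so no team went undefeated.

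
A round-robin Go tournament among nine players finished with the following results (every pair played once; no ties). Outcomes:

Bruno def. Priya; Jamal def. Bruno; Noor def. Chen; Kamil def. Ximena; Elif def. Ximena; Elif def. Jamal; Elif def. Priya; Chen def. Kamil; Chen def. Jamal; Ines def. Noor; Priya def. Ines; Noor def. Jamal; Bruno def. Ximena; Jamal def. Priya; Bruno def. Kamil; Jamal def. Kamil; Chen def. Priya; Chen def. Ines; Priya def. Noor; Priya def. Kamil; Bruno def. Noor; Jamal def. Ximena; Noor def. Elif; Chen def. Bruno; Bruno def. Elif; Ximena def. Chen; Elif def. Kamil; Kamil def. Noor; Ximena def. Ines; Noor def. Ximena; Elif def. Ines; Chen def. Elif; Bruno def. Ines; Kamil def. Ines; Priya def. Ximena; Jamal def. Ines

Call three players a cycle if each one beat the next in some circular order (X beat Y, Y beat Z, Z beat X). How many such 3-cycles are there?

18

Win totals: Elif 5, Kamil 3, Ines 1, Noor 4, Chen 6, Jamal 5, Priya 4, Ximena 2, Bruno 6.
A player with w wins dominates both others in C(w,2) triples; summing gives 10 + 3 + 0 + 6 + 15 + 10 + 6 + 1 + 15 = 66 transitive triples.
Total triples C(9,3) = 84, so cyclic triples = 84 − 66 = 18.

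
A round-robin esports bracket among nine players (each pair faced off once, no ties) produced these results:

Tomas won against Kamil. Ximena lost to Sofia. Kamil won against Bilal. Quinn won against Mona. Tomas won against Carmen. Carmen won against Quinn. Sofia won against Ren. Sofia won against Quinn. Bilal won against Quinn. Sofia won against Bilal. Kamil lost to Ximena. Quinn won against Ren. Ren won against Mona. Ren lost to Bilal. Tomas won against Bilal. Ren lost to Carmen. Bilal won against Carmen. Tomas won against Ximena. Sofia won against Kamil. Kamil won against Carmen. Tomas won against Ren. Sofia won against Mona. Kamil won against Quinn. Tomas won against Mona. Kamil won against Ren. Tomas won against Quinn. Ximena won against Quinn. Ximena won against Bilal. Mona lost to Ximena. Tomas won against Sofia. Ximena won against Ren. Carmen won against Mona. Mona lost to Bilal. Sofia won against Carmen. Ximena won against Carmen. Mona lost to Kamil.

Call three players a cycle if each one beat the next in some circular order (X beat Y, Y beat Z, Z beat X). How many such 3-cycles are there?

Win totals: Kamil 5, Tomas 8, Mona 0, Bilal 4, Ren 1, Carmen 3, Ximena 6, Sofia 7, Quinn 2.
A player with w wins dominates both others in C(w,2) triples; summing gives 10 + 28 + 0 + 6 + 0 + 3 + 15 + 21 + 1 = 84 transitive triples.
Total triples C(9,3) = 84, so cyclic triples = 84 − 84 = 0.

0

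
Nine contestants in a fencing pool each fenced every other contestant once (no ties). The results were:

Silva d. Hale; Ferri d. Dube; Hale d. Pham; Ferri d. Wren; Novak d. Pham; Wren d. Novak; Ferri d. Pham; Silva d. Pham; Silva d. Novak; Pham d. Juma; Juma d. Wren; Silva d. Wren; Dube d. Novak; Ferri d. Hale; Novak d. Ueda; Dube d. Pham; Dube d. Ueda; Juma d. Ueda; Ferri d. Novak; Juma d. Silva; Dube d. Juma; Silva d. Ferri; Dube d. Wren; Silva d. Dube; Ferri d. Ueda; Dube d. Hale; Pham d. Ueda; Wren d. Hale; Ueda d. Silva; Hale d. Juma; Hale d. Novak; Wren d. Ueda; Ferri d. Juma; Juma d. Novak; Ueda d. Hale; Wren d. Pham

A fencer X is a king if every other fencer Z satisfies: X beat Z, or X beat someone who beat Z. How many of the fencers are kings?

4

Wren cannot reach Dube, Ferri in two steps.
Juma reaches everyone (king).
Pham cannot reach Dube, Ferri in two steps.
Dube cannot reach Ferri in two steps.
Novak cannot reach Wren, Dube, Ferri in two steps.
Ueda reaches everyone (king).
Silva reaches everyone (king).
Hale cannot reach Dube, Ferri in two steps.
Ferri reaches everyone (king).
Kings: Juma, Ueda, Silva, Ferri — 4.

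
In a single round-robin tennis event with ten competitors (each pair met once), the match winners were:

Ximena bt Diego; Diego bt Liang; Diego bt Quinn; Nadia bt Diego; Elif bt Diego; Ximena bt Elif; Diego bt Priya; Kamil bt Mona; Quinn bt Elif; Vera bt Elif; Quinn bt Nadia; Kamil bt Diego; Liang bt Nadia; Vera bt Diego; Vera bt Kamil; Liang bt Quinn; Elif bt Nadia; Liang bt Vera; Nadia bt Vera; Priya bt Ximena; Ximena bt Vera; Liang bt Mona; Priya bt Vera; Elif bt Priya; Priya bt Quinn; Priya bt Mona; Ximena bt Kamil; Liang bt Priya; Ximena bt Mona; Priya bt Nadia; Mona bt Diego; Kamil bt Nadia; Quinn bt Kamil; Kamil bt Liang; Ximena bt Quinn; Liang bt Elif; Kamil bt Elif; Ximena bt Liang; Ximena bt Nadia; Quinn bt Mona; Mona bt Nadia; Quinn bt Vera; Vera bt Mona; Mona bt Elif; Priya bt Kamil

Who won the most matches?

Ximena

Win totals: Kamil 5, Ximena 8, Liang 6, Mona 3, Quinn 5, Priya 6, Vera 4, Elif 3, Nadia 2, Diego 3.
Ximena leads with 8 wins (next highest: 6).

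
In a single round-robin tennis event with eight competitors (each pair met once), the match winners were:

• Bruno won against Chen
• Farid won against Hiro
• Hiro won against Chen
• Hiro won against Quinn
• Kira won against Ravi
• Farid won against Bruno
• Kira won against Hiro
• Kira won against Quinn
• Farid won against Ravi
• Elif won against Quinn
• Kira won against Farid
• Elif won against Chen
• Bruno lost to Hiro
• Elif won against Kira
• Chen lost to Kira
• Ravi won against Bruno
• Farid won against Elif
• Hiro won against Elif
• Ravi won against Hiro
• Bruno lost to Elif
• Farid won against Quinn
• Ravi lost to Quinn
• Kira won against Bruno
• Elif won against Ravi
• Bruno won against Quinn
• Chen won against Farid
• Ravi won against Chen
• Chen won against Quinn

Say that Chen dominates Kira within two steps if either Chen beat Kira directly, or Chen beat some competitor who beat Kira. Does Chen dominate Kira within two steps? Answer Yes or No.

Chen did not beat Kira directly.
Chen beat Quinn, Farid, but each of them lost to Kira. No two-step path.

No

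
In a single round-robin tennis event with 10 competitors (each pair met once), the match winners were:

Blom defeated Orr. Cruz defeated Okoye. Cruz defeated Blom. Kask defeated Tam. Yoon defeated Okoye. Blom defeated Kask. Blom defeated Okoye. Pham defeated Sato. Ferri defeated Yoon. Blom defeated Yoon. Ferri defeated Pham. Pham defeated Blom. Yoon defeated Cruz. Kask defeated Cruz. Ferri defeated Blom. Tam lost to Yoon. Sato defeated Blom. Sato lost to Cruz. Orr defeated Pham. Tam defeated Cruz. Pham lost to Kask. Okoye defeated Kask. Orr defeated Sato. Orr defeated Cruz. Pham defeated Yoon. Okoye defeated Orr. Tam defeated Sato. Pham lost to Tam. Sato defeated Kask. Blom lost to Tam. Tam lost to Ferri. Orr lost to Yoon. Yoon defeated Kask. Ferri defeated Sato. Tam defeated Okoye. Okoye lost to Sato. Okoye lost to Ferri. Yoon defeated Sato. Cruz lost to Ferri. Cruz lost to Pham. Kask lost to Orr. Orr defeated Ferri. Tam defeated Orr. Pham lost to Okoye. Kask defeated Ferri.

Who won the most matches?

Win totals: Blom 4, Kask 4, Ferri 7, Tam 6, Orr 5, Okoye 3, Cruz 3, Yoon 6, Pham 4, Sato 3.
Ferri leads with 7 wins (next highest: 6).

Ferri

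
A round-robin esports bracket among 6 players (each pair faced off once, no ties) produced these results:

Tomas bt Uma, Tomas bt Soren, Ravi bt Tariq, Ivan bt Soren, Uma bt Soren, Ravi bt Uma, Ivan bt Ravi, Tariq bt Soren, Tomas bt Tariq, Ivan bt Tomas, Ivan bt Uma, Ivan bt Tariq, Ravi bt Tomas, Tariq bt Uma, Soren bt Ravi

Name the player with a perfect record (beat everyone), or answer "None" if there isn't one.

Ivan has 5 wins out of 5 opponents — a perfect record.

Ivan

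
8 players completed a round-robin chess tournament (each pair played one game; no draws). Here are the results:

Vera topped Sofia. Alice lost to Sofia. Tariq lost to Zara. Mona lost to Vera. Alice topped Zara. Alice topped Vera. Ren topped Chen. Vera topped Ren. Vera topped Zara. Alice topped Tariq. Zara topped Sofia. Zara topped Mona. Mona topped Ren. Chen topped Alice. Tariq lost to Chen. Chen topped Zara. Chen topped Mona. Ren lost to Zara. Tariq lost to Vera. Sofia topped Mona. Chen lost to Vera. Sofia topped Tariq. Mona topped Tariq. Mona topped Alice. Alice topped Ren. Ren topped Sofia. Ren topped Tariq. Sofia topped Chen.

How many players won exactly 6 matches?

Win totals: Sofia 4, Chen 4, Vera 6, Ren 3, Zara 4, Alice 4, Tariq 0, Mona 3.
Exactly 6: Vera — 1 player.

1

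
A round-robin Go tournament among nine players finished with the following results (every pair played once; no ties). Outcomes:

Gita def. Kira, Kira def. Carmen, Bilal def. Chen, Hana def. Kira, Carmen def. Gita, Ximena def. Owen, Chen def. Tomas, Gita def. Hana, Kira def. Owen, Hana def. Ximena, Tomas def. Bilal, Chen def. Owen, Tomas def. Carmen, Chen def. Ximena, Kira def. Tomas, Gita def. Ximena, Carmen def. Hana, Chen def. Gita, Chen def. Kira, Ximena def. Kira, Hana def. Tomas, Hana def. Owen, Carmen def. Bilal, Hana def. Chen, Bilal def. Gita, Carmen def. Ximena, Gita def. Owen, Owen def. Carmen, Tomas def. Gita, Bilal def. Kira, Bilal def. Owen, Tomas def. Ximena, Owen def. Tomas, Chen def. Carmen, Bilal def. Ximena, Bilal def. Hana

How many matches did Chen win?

Chen's results: beat Carmen, Tomas, Owen, Gita, Ximena, Kira; lost to Bilal, Hana.
That is 6 wins.

6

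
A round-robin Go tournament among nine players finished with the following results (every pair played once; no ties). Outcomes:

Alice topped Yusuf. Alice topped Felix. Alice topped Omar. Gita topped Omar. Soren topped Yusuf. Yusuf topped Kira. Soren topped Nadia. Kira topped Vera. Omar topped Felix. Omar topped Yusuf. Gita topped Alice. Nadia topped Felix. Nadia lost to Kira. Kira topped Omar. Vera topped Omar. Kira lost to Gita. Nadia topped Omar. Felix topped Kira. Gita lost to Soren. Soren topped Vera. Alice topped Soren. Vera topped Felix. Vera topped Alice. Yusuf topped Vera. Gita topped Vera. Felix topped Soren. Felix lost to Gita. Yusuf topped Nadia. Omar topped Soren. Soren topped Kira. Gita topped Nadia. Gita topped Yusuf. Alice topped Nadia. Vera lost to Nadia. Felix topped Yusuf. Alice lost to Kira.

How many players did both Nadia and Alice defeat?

2

Nadia beat: Vera, Omar, Felix.
Alice beat: Nadia, Soren, Omar, Felix, Yusuf.
Both beat: Omar, Felix — 2.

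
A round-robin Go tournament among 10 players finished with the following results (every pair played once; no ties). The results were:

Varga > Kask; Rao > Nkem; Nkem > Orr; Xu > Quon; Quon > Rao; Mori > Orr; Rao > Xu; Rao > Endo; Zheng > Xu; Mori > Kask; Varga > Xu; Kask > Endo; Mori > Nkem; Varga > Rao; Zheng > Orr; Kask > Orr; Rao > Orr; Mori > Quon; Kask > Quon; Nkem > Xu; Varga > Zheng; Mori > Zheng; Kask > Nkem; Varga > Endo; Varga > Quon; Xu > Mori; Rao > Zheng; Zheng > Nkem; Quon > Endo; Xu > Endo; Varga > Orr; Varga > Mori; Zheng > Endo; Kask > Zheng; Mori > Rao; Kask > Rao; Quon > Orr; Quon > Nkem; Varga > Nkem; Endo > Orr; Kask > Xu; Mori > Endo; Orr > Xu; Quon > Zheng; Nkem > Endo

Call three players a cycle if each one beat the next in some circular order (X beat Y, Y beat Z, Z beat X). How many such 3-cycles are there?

10

Win totals: Rao 5, Xu 3, Orr 1, Varga 9, Mori 7, Kask 7, Endo 1, Zheng 4, Quon 5, Nkem 3.
A player with w wins dominates both others in C(w,2) triples; summing gives 10 + 3 + 0 + 36 + 21 + 21 + 0 + 6 + 10 + 3 = 110 transitive triples.
Total triples C(10,3) = 120, so cyclic triples = 120 − 110 = 10.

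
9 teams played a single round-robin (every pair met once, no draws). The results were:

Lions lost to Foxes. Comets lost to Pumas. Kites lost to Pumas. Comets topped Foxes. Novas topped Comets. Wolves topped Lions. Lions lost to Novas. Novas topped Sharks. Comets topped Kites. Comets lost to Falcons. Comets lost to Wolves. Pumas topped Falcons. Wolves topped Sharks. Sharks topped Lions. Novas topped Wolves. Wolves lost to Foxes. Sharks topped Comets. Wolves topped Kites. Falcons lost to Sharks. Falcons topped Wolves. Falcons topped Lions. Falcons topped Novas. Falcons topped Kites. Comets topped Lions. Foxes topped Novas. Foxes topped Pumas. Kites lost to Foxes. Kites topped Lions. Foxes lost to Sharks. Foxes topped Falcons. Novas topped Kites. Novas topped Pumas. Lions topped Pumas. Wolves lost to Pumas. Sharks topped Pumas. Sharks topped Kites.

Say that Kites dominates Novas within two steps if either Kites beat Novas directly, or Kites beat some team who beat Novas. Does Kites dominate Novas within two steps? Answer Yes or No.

Kites did not beat Novas directly.
Kites beat Lions, but each of them lost to Novas. No two-step path.

No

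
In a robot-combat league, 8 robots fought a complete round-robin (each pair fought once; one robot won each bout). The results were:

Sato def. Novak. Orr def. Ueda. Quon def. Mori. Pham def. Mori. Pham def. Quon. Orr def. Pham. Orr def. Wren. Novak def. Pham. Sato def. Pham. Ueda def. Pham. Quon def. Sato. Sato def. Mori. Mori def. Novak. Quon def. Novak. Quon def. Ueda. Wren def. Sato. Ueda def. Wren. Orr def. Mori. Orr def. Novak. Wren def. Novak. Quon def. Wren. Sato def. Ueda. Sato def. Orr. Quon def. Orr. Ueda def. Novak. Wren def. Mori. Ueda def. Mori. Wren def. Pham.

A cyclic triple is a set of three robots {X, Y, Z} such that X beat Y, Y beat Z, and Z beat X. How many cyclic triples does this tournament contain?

8

Win totals: Pham 2, Orr 5, Quon 6, Wren 4, Sato 5, Ueda 4, Novak 1, Mori 1.
A robot with w wins dominates both others in C(w,2) triples; summing gives 1 + 10 + 15 + 6 + 10 + 6 + 0 + 0 = 48 transitive triples.
Total triples C(8,3) = 56, so cyclic triples = 56 − 48 = 8.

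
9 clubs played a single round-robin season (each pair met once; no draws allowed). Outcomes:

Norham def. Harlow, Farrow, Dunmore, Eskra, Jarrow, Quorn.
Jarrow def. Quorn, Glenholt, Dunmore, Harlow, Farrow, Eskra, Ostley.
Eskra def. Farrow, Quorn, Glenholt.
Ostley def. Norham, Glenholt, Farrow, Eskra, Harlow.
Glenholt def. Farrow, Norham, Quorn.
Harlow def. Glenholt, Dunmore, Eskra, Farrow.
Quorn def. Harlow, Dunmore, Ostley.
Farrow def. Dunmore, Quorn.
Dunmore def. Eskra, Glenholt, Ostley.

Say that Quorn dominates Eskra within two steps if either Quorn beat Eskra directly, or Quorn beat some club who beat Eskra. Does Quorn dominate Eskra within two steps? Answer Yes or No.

Yes

Quorn did not beat Eskra directly.
Quorn beat Dunmore, Ostley, Harlow. Of those, Dunmore beat Eskra.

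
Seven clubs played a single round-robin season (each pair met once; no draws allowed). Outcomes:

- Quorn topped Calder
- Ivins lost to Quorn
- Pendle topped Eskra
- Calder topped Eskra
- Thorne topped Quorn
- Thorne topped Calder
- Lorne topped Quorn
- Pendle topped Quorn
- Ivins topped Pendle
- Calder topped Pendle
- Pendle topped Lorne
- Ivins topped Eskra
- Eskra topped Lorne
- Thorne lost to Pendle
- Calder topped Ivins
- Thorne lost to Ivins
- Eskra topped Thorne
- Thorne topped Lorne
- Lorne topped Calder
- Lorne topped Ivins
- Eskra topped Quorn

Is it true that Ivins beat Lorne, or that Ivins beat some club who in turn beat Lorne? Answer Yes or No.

Ivins did not beat Lorne directly.
Ivins beat Pendle, Eskra, Thorne. Of those, Pendle beat Lorne.

Yes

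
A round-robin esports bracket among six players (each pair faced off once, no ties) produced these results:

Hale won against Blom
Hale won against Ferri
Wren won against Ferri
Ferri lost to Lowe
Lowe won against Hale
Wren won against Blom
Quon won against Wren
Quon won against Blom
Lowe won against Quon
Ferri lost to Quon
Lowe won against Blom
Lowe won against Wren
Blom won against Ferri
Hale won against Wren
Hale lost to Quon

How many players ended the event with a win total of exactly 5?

Win totals: Hale 3, Ferri 0, Quon 4, Wren 2, Blom 1, Lowe 5.
Exactly 5: Lowe — 1 player.

1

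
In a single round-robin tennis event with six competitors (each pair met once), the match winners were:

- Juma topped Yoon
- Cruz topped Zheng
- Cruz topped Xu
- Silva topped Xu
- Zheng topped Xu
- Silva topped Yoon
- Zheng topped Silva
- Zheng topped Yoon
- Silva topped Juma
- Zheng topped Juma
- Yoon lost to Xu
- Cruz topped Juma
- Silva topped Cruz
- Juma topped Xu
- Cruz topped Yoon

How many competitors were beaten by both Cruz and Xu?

Cruz beat: Juma, Xu, Yoon, Zheng.
Xu beat: Yoon.
Both beat: Yoon — 1.

1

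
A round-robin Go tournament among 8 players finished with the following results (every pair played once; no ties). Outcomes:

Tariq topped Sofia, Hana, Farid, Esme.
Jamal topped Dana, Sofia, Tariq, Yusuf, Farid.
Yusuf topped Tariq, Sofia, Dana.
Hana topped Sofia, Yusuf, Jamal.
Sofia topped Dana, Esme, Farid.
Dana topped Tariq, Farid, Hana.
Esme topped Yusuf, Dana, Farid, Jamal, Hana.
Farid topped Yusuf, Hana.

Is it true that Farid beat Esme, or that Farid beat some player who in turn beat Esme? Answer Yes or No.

No

Farid did not beat Esme directly.
Farid beat Yusuf, Hana, but each of them lost to Esme. No two-step path.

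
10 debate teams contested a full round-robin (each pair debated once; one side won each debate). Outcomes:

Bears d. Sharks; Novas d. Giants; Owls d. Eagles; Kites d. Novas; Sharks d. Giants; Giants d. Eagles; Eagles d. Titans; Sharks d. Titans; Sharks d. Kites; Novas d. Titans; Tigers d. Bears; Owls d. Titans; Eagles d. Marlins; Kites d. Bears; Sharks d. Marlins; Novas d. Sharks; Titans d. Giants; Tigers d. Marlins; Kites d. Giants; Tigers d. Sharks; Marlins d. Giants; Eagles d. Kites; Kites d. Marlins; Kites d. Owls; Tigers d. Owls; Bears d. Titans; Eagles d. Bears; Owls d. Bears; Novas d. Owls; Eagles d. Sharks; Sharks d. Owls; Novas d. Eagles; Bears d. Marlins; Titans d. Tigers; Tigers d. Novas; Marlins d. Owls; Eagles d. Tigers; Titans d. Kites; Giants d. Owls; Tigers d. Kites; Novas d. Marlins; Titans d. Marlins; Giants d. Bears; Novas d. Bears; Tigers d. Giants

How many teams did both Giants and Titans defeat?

Giants beat: Bears, Owls, Eagles.
Titans beat: Marlins, Kites, Giants, Tigers.
No one was beaten by both.

0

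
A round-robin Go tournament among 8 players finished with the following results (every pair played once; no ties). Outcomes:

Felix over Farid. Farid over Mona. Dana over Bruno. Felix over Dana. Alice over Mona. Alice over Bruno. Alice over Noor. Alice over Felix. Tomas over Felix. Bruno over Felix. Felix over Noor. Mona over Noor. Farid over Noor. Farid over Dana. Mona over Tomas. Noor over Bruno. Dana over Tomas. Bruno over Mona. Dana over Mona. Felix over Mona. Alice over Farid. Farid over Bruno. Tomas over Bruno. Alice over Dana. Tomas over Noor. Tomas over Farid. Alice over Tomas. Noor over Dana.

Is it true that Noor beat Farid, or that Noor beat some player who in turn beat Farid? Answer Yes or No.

Noor did not beat Farid directly.
Noor beat Dana, Bruno, but each of them lost to Farid. No two-step path.

No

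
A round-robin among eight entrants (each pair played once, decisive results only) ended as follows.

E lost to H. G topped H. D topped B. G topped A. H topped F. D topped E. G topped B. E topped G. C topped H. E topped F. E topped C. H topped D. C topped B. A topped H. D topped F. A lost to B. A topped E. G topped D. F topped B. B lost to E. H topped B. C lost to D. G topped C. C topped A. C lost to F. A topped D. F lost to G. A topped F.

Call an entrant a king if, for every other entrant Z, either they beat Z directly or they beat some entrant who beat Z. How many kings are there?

A reaches everyone (king).
B cannot reach C, G in two steps.
C cannot reach G in two steps.
D reaches everyone (king).
E reaches everyone (king).
F cannot reach D, E, G in two steps.
G reaches everyone (king).
H reaches everyone (king).
Kings: A, D, E, G, H — 5.

5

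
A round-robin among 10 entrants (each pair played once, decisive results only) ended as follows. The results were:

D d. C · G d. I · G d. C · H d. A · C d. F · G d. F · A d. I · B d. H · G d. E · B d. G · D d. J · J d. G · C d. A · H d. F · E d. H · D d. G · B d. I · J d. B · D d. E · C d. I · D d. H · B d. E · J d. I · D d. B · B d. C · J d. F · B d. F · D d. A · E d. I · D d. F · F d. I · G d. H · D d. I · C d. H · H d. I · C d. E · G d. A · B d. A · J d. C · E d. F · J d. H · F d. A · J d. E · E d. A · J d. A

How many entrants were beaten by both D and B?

D beat: A, B, C, E, F, G, H, I, J.
B beat: A, C, E, F, G, H, I.
Both beat: A, C, E, F, G, H, I — 7.

7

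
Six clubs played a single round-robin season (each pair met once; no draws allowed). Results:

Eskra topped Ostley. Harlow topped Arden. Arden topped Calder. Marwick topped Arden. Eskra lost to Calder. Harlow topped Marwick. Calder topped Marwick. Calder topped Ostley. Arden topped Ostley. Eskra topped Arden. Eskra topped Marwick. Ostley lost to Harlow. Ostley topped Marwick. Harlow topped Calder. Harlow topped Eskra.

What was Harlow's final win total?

Harlow's results: beat Ostley, Calder, Eskra, Arden, Marwick; lost to no one.
That is 5 wins.

5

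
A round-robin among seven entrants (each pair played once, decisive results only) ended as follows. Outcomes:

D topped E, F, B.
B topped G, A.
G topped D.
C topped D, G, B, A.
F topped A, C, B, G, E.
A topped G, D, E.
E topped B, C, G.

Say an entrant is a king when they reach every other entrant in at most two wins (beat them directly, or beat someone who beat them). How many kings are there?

A reaches everyone (king).
B cannot reach C, F in two steps.
C reaches everyone (king).
D reaches everyone (king).
E cannot reach F in two steps.
F reaches everyone (king).
G cannot reach A, C in two steps.
Kings: A, C, D, F — 4.

4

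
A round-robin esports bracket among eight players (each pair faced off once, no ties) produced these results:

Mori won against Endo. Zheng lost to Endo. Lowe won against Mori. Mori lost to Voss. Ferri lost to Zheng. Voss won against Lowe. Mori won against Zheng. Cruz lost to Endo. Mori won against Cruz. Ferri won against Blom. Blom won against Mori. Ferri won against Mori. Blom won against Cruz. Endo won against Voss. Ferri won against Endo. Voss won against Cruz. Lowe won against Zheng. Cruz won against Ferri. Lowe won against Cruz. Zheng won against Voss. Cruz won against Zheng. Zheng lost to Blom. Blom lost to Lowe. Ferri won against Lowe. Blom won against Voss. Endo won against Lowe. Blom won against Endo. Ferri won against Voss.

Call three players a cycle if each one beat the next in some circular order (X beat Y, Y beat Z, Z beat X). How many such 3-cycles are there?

Win totals: Voss 3, Blom 5, Lowe 4, Zheng 2, Endo 4, Mori 3, Ferri 5, Cruz 2.
A player with w wins dominates both others in C(w,2) triples; summing gives 3 + 10 + 6 + 1 + 6 + 3 + 10 + 1 = 40 transitive triples.
Total triples C(8,3) = 56, so cyclic triples = 56 − 40 = 16.

16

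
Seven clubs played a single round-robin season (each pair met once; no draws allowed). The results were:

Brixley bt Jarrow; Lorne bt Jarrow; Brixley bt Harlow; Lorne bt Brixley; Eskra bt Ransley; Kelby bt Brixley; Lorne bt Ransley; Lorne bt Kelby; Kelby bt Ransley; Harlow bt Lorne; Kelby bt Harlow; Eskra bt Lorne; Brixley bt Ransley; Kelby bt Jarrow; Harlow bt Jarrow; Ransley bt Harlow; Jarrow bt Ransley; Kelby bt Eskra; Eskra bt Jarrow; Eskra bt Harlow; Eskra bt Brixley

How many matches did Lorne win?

Lorne's results: beat Ransley, Jarrow, Kelby, Brixley; lost to Eskra, Harlow.
That is 4 wins.

4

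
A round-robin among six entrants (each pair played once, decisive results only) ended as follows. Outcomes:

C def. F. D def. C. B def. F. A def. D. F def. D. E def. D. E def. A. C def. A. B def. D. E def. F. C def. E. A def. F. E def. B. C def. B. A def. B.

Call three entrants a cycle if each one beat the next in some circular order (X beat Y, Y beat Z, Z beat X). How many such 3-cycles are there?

4

Of the C(6,3) = 20 triples, the cyclic ones are: {A, C, D}; {B, C, D}; {C, D, E}; {C, D, F}.
That is 4.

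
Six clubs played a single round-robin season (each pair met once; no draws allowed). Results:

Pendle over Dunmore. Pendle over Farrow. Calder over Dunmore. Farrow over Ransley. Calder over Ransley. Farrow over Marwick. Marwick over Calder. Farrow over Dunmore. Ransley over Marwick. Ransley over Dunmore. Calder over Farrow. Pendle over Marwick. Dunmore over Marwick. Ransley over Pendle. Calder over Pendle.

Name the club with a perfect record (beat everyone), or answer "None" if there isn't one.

Highest win total is Calder with 4 (out of 5 possible).
Calder lost to Marwick, so no club went undefeated.

None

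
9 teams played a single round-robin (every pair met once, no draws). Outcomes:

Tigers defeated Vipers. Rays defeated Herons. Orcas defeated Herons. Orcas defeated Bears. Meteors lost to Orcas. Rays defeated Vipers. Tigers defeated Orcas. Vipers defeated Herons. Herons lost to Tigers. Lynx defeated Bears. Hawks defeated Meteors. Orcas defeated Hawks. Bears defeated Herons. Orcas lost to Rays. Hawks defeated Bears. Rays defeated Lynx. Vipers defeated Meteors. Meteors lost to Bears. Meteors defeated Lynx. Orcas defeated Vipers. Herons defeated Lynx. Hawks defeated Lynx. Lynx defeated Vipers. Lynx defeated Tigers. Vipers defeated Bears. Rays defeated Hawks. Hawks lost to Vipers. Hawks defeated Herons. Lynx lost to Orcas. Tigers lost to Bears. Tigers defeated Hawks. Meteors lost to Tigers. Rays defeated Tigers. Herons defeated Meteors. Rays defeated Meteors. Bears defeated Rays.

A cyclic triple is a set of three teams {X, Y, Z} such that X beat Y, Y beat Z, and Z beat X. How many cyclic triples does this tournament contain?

16

Win totals: Orcas 6, Rays 7, Hawks 4, Meteors 1, Lynx 3, Vipers 4, Tigers 5, Bears 4, Herons 2.
A team with w wins dominates both others in C(w,2) triples; summing gives 15 + 21 + 6 + 0 + 3 + 6 + 10 + 6 + 1 = 68 transitive triples.
Total triples C(9,3) = 84, so cyclic triples = 84 − 68 = 16.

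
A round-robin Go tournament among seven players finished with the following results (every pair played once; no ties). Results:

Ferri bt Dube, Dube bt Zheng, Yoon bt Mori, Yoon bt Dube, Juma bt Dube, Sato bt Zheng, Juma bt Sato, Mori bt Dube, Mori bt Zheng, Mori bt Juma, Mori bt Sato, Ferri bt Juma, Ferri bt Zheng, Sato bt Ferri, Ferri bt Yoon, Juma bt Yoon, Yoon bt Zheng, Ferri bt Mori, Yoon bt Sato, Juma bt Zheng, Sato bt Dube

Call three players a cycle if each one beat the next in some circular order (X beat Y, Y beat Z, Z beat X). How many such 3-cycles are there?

Win totals: Ferri 5, Mori 4, Zheng 0, Dube 1, Sato 3, Juma 4, Yoon 4.
A player with w wins dominates both others in C(w,2) triples; summing gives 10 + 6 + 0 + 0 + 3 + 6 + 6 = 31 transitive triples.
Total triples C(7,3) = 35, so cyclic triples = 35 − 31 = 4.

4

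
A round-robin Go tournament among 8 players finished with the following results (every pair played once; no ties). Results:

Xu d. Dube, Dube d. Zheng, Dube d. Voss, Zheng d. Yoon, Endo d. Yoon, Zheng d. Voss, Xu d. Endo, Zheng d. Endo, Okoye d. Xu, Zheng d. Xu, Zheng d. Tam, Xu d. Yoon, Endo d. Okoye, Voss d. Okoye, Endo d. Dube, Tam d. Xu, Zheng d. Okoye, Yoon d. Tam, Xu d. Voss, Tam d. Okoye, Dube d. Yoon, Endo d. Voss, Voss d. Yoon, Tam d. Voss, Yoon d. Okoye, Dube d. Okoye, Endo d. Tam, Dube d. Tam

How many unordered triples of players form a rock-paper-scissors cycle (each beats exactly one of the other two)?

10

Win totals: Okoye 1, Endo 5, Xu 4, Zheng 6, Voss 2, Tam 3, Dube 5, Yoon 2.
A player with w wins dominates both others in C(w,2) triples; summing gives 0 + 10 + 6 + 15 + 1 + 3 + 10 + 1 = 46 transitive triples.
Total triples C(8,3) = 56, so cyclic triples = 56 − 46 = 10.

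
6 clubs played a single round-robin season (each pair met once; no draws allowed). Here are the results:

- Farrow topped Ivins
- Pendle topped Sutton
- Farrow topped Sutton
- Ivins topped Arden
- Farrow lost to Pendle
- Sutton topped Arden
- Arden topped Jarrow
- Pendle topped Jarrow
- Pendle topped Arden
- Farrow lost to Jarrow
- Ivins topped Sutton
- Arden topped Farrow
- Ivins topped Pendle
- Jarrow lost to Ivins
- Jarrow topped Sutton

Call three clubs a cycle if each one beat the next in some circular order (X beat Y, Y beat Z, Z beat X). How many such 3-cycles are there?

Of the C(6,3) = 20 triples, the cyclic ones are: {Sutton, Farrow, Arden}; {Sutton, Arden, Jarrow}; {Pendle, Ivins, Farrow}; {Ivins, Farrow, Arden}; {Ivins, Farrow, Jarrow}.
That is 5.

5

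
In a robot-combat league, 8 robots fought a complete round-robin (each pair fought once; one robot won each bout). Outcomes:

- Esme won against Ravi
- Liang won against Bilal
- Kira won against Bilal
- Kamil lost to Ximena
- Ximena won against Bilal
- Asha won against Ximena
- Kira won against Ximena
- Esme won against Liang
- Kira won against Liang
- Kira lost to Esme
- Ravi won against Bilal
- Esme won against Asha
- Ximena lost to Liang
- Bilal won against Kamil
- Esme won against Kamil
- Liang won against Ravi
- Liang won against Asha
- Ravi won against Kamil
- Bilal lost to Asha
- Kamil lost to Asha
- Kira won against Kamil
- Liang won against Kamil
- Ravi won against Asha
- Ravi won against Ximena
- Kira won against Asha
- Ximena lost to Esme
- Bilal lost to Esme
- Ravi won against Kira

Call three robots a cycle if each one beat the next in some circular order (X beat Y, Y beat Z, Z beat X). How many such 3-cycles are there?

1

Win totals: Ravi 5, Asha 3, Kamil 0, Liang 5, Kira 5, Bilal 1, Ximena 2, Esme 7.
A robot with w wins dominates both others in C(w,2) triples; summing gives 10 + 3 + 0 + 10 + 10 + 0 + 1 + 21 = 55 transitive triples.
Total triples C(8,3) = 56, so cyclic triples = 56 − 55 = 1.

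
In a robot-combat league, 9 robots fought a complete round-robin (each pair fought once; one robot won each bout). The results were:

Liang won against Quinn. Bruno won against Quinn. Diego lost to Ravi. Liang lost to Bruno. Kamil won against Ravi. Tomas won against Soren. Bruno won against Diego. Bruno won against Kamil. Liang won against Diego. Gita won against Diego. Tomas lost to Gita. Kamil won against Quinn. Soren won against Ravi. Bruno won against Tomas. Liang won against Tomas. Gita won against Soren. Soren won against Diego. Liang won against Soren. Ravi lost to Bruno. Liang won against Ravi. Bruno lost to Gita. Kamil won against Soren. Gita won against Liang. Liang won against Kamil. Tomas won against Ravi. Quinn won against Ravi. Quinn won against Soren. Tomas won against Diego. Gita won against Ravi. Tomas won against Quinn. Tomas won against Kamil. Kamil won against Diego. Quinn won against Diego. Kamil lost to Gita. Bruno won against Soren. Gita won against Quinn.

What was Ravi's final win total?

1

Ravi's results: beat Diego; lost to Liang, Kamil, Tomas, Gita, Soren, Quinn, Bruno.
That is 1 win.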